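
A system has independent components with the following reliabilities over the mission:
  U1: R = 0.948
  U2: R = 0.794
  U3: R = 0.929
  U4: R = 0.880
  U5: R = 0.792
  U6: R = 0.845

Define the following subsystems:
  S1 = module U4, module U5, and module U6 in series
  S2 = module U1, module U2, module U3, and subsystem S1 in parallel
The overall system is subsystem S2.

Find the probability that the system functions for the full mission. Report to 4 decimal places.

Series (U4, U5, and U6): 0.880000 × 0.792000 × 0.845000 = 0.588931
Parallel (U1, U2, U3, and [0.588931]): 1 − (1 − 0.948000)(1 − 0.794000)(1 − 0.929000)(1 − 0.588931) = 0.9997

0.9997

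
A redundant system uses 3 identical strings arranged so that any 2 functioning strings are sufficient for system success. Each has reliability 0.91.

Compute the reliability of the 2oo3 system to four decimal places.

R = Σ_{i=2}^{3} C(3,i) p^i (1−p)^{3−i} with p = 0.91
C(3,2)·0.91^2·0.09^1 = 0.223587
C(3,3)·0.91^3·0.09^0 = 0.753571
Sum = 0.9772

0.9772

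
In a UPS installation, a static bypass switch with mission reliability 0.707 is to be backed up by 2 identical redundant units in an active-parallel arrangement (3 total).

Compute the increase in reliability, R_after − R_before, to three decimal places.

0.268

R_before = 0.707
R_after = 1 − (1 − 0.707)^3 = 0.975
ΔR = 0.975 − 0.707 = 0.268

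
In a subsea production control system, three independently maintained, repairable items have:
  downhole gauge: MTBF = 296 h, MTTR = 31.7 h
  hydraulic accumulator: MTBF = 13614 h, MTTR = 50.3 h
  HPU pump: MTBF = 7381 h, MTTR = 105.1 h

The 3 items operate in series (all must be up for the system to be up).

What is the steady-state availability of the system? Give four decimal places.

A(downhole gauge) = MTBF/(MTBF+MTTR) = 296/(296+31.7) = 0.903265
A(hydraulic accumulator) = MTBF/(MTBF+MTTR) = 13614/(13614+50.3) = 0.996319
A(HPU pump) = MTBF/(MTBF+MTTR) = 7381/(7381+105.1) = 0.985961
Series availability: 0.903265 × 0.996319 × 0.985961 = 0.8873

0.8873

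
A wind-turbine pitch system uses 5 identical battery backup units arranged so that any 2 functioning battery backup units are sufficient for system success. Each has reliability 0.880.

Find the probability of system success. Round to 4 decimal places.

0.9991

R = Σ_{i=2}^{5} C(5,i) p^i (1−p)^{5−i} with p = 0.880
C(5,2)·0.880^2·0.120^3 = 0.013382
C(5,3)·0.880^3·0.120^2 = 0.098132
C(5,4)·0.880^4·0.120^1 = 0.359817
C(5,5)·0.880^5·0.120^0 = 0.527732
Sum = 0.9991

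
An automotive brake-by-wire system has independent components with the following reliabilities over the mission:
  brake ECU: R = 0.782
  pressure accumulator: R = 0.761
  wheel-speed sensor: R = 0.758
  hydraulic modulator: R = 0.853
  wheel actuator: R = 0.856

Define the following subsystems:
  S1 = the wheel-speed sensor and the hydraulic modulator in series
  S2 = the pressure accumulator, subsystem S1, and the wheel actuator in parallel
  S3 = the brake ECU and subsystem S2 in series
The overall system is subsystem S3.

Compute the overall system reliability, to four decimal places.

Series (wheel-speed sensor and hydraulic modulator): 0.758000 × 0.853000 = 0.646574
Parallel (pressure accumulator, [0.646574], and wheel actuator): 1 − (1 − 0.761000)(1 − 0.646574)(1 − 0.856000) = 0.987836
Series (brake ECU and [0.987836]): 0.782000 × 0.987836 = 0.7725

0.7725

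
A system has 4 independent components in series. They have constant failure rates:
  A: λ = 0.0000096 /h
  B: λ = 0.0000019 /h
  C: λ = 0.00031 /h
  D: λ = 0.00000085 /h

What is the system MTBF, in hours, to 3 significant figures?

3100

Series of exponential components: λ_sys = Σ λ_i
λ_sys = 0.0000096 + 0.0000019 + 0.00031 + 0.00000085 = 3.2235e-04 /h
MTBF = 1 / λ_sys = 3100 h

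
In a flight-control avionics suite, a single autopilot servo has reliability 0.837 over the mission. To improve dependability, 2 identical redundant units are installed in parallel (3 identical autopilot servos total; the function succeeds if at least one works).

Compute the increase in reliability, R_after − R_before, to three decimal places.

0.159

R_before = 0.837
R_after = 1 − (1 − 0.837)^3 = 0.996
ΔR = 0.996 − 0.837 = 0.159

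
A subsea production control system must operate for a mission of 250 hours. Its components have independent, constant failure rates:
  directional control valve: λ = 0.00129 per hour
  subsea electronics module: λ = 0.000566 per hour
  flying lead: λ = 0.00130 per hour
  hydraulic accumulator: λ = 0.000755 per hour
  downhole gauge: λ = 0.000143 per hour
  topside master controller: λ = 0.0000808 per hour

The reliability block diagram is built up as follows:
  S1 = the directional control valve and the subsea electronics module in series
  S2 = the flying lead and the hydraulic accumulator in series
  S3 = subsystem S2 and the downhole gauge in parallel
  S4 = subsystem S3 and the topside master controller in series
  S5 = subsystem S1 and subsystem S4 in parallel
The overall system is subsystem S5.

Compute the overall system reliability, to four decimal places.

0.9874

R(directional control valve) = exp(−0.00129 × 250) = 0.724336
R(subsea electronics module) = exp(−0.000566 × 250) = 0.868055
R(flying lead) = exp(−0.00130 × 250) = 0.722527
R(hydraulic accumulator) = exp(−0.000755 × 250) = 0.827993
R(downhole gauge) = exp(−0.000143 × 250) = 0.964881
R(topside master controller) = exp(−0.0000808 × 250) = 0.980003
Series (directional control valve and subsea electronics module): 0.724336 × 0.868055 = 0.628763
Series (flying lead and hydraulic accumulator): 0.722527 × 0.827993 = 0.598247
Parallel ([0.598247] and downhole gauge): 1 − (1 − 0.598247)(1 − 0.964881) = 0.985891
Series ([0.985891] and topside master controller): 0.985891 × 0.980003 = 0.966176
Parallel ([0.628763] and [0.966176]): 1 − (1 − 0.628763)(1 − 0.966176) = 0.9874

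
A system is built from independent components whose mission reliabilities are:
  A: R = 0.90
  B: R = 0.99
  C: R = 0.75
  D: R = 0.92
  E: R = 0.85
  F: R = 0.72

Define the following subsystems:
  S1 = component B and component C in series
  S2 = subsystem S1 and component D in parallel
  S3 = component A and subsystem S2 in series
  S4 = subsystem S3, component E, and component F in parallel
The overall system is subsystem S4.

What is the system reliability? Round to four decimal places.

0.9950

Series (B and C): 0.990000 × 0.750000 = 0.742500
Parallel ([0.742500] and D): 1 − (1 − 0.742500)(1 − 0.920000) = 0.979400
Series (A and [0.979400]): 0.900000 × 0.979400 = 0.881460
Parallel ([0.881460], E, and F): 1 − (1 − 0.881460)(1 − 0.850000)(1 − 0.720000) = 0.9950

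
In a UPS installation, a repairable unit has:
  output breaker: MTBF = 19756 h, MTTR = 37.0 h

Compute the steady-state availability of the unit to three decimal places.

A(output breaker) = MTBF/(MTBF+MTTR) = 19756/(19756+37.0) = 0.998

0.998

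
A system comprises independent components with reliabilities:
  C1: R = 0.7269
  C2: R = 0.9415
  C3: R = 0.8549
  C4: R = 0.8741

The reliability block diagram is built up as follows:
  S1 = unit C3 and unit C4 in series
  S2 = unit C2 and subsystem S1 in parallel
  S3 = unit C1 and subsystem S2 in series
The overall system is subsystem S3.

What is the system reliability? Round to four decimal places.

0.7162

Series (C3 and C4): 0.854900 × 0.874100 = 0.747268
Parallel (C2 and [0.747268]): 1 − (1 − 0.941500)(1 − 0.747268) = 0.985215
Series (C1 and [0.985215]): 0.726900 × 0.985215 = 0.7162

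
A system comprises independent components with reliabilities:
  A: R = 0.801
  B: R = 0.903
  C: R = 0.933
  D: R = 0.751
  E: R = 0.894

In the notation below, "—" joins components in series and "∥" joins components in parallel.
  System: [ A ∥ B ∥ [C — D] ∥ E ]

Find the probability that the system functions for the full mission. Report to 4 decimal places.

Series (C and D): 0.933000 × 0.751000 = 0.700683
Parallel (A, B, [0.700683], and E): 1 − (1 − 0.801000)(1 − 0.903000)(1 − 0.700683)(1 − 0.894000) = 0.9994

0.9994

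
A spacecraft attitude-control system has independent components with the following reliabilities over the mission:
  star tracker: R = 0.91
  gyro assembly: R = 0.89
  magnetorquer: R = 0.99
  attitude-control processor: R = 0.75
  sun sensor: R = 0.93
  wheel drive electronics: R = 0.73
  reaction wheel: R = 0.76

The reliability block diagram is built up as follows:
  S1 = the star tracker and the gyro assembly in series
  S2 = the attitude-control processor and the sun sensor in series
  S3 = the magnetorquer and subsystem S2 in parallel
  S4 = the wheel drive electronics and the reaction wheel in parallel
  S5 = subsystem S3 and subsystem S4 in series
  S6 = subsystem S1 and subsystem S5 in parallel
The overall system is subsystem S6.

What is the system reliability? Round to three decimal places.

Series (star tracker and gyro assembly): 0.91000 × 0.89000 = 0.80990
Series (attitude-control processor and sun sensor): 0.75000 × 0.93000 = 0.69750
Parallel (magnetorquer and [0.69750]): 1 − (1 − 0.99000)(1 − 0.69750) = 0.99698
Parallel (wheel drive electronics and reaction wheel): 1 − (1 − 0.73000)(1 − 0.76000) = 0.93520
Series ([0.99698] and [0.93520]): 0.99698 × 0.93520 = 0.93238
Parallel ([0.80990] and [0.93238]): 1 − (1 − 0.80990)(1 − 0.93238) = 0.987

0.987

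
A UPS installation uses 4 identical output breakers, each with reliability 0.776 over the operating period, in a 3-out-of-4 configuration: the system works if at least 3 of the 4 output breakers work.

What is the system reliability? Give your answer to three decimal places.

0.781

R = Σ_{i=3}^{4} C(4,i) p^i (1−p)^{4−i} with p = 0.776
C(4,3)·0.776^3·0.224^1 = 0.41869
C(4,4)·0.776^4·0.224^0 = 0.36262
Sum = 0.781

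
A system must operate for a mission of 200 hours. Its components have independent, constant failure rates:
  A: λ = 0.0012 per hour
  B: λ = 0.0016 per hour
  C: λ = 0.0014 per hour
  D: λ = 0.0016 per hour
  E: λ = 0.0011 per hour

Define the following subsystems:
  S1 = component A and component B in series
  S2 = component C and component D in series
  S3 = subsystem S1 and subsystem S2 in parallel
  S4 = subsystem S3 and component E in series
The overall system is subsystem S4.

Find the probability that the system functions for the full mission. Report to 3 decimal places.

R(A) = exp(−0.0012 × 200) = 0.78663
R(B) = exp(−0.0016 × 200) = 0.72615
R(C) = exp(−0.0014 × 200) = 0.75578
R(D) = exp(−0.0016 × 200) = 0.72615
R(E) = exp(−0.0011 × 200) = 0.80252
Series (A and B): 0.78663 × 0.72615 = 0.57121
Series (C and D): 0.75578 × 0.72615 = 0.54881
Parallel ([0.57121] and [0.54881]): 1 − (1 − 0.57121)(1 − 0.54881) = 0.80653
Series ([0.80653] and E): 0.80653 × 0.80252 = 0.647

0.647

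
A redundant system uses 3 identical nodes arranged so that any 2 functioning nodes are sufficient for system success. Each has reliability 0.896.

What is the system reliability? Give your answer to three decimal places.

0.970

R = Σ_{i=2}^{3} C(3,i) p^i (1−p)^{3−i} with p = 0.896
C(3,2)·0.896^2·0.104^1 = 0.25048
C(3,3)·0.896^3·0.104^0 = 0.71932
Sum = 0.970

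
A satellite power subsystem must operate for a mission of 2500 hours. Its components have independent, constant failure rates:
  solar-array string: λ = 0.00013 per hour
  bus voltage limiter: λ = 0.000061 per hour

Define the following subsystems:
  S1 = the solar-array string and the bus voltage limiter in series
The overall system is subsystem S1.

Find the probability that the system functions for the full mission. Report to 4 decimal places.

0.6203

R(solar-array string) = exp(−0.00013 × 2500) = 0.722527
R(bus voltage limiter) = exp(−0.000061 × 2500) = 0.858559
Series (solar-array string and bus voltage limiter): 0.722527 × 0.858559 = 0.6203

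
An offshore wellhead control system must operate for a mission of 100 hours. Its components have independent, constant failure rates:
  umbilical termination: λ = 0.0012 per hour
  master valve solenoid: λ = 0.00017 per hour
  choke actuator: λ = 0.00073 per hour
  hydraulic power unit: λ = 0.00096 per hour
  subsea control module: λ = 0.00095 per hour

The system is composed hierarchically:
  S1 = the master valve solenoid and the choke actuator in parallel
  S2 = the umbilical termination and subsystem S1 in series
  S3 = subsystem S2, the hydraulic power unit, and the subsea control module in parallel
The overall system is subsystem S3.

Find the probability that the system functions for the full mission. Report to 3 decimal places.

R(umbilical termination) = exp(−0.0012 × 100) = 0.88692
R(master valve solenoid) = exp(−0.00017 × 100) = 0.98314
R(choke actuator) = exp(−0.00073 × 100) = 0.92960
R(hydraulic power unit) = exp(−0.00096 × 100) = 0.90846
R(subsea control module) = exp(−0.00095 × 100) = 0.90937
Parallel (master valve solenoid and choke actuator): 1 − (1 − 0.98314)(1 − 0.92960) = 0.99881
Series (umbilical termination and [0.99881]): 0.88692 × 0.99881 = 0.88586
Parallel ([0.88586], hydraulic power unit, and subsea control module): 1 − (1 − 0.88586)(1 − 0.90846)(1 − 0.90937) = 0.999

0.999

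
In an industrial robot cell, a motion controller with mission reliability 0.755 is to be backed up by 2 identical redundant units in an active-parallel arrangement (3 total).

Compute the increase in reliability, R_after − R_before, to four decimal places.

R_before = 0.755
R_after = 1 − (1 − 0.755)^3 = 0.9853
ΔR = 0.9853 − 0.755 = 0.2303

0.2303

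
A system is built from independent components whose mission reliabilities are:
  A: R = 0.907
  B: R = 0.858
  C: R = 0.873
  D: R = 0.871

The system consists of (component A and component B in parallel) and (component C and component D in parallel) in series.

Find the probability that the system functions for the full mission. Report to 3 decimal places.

Parallel (A and B): 1 − (1 − 0.90700)(1 − 0.85800) = 0.98679
Parallel (C and D): 1 − (1 − 0.87300)(1 − 0.87100) = 0.98362
Series ([0.98679] and [0.98362]): 0.98679 × 0.98362 = 0.971

0.971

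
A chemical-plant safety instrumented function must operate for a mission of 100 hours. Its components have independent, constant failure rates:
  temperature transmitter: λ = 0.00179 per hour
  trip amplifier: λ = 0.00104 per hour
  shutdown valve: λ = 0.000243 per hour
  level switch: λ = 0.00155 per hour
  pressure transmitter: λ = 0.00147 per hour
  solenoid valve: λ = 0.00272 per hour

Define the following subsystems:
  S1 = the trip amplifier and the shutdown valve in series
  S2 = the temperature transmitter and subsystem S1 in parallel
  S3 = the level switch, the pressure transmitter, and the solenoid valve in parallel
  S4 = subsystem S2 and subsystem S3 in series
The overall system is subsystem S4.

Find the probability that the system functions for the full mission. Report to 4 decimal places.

R(temperature transmitter) = exp(−0.00179 × 100) = 0.836106
R(trip amplifier) = exp(−0.00104 × 100) = 0.901225
R(shutdown valve) = exp(−0.000243 × 100) = 0.975993
R(level switch) = exp(−0.00155 × 100) = 0.856415
R(pressure transmitter) = exp(−0.00147 × 100) = 0.863294
R(solenoid valve) = exp(−0.00272 × 100) = 0.761854
Series (trip amplifier and shutdown valve): 0.901225 × 0.975993 = 0.879589
Parallel (temperature transmitter and [0.879589]): 1 − (1 − 0.836106)(1 − 0.879589) = 0.980265
Parallel (level switch, pressure transmitter, and solenoid valve): 1 − (1 − 0.856415)(1 − 0.863294)(1 − 0.761854) = 0.995325
Series ([0.980265] and [0.995325]): 0.980265 × 0.995325 = 0.9757

0.9757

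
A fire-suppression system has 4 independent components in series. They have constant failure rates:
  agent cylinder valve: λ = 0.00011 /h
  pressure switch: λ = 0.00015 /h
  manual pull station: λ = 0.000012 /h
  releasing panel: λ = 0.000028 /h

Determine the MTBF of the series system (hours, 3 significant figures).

Series of exponential components: λ_sys = Σ λ_i
λ_sys = 0.00011 + 0.00015 + 0.000012 + 0.000028 = 3.0000e-04 /h
MTBF = 1 / λ_sys = 3330 h

3330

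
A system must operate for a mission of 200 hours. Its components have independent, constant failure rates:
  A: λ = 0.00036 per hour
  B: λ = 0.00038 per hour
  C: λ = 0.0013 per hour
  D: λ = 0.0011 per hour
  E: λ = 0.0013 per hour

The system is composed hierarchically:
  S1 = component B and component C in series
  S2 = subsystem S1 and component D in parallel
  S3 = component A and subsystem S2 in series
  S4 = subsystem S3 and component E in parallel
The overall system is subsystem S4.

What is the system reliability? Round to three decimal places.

0.972

R(A) = exp(−0.00036 × 200) = 0.93053
R(B) = exp(−0.00038 × 200) = 0.92682
R(C) = exp(−0.0013 × 200) = 0.77105
R(D) = exp(−0.0011 × 200) = 0.80252
R(E) = exp(−0.0013 × 200) = 0.77105
Series (B and C): 0.92682 × 0.77105 = 0.71462
Parallel ([0.71462] and D): 1 − (1 − 0.71462)(1 − 0.80252) = 0.94364
Series (A and [0.94364]): 0.93053 × 0.94364 = 0.87809
Parallel ([0.87809] and E): 1 − (1 − 0.87809)(1 − 0.77105) = 0.972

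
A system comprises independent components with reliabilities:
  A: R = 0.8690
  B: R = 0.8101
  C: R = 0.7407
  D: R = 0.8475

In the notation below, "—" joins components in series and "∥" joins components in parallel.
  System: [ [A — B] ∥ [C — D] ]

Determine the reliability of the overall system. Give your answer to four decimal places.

0.8898

Series (A and B): 0.869000 × 0.810100 = 0.703977
Series (C and D): 0.740700 × 0.847500 = 0.627743
Parallel ([0.703977] and [0.627743]): 1 − (1 − 0.703977)(1 − 0.627743) = 0.8898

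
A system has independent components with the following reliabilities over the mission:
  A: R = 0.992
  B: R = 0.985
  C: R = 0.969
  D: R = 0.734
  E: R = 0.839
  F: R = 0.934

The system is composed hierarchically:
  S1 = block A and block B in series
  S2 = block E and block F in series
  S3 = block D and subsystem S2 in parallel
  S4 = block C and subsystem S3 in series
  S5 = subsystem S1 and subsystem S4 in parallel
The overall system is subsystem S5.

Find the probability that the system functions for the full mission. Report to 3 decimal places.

Series (A and B): 0.99200 × 0.98500 = 0.97712
Series (E and F): 0.83900 × 0.93400 = 0.78363
Parallel (D and [0.78363]): 1 − (1 − 0.73400)(1 − 0.78363) = 0.94245
Series (C and [0.94245]): 0.96900 × 0.94245 = 0.91323
Parallel ([0.97712] and [0.91323]): 1 − (1 − 0.97712)(1 − 0.91323) = 0.998

0.998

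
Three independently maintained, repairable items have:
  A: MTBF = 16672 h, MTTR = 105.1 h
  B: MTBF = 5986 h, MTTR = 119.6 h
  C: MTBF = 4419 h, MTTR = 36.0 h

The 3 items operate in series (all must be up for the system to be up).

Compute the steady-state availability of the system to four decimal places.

0.9664

A(A) = MTBF/(MTBF+MTTR) = 16672/(16672+105.1) = 0.993736
A(B) = MTBF/(MTBF+MTTR) = 5986/(5986+119.6) = 0.980411
A(C) = MTBF/(MTBF+MTTR) = 4419/(4419+36.0) = 0.991919
Series availability: 0.993736 × 0.980411 × 0.991919 = 0.9664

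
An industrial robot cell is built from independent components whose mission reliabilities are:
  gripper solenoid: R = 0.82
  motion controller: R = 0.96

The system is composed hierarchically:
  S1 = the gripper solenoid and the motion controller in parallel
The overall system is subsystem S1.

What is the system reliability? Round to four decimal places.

0.9928

Parallel (gripper solenoid and motion controller): 1 − (1 − 0.820000)(1 − 0.960000) = 0.9928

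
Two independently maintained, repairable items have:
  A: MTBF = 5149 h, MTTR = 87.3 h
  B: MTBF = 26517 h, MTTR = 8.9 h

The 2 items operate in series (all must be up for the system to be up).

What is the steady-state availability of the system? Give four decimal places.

A(A) = MTBF/(MTBF+MTTR) = 5149/(5149+87.3) = 0.983328
A(B) = MTBF/(MTBF+MTTR) = 26517/(26517+8.9) = 0.999664
Series availability: 0.983328 × 0.999664 = 0.9830

0.9830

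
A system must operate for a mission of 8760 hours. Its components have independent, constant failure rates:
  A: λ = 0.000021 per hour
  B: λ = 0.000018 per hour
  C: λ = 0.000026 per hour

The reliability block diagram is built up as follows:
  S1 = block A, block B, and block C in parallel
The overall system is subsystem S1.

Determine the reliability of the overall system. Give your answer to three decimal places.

R(A) = exp(−0.000021 × 8760) = 0.83197
R(B) = exp(−0.000018 × 8760) = 0.85412
R(C) = exp(−0.000026 × 8760) = 0.79632
Parallel (A, B, and C): 1 − (1 − 0.83197)(1 − 0.85412)(1 − 0.79632) = 0.995

0.995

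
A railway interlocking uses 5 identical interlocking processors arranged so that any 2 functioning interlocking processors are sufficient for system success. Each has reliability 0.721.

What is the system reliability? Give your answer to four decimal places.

0.9765

R = Σ_{i=2}^{5} C(5,i) p^i (1−p)^{5−i} with p = 0.721
C(5,2)·0.721^2·0.279^3 = 0.112897
C(5,3)·0.721^3·0.279^2 = 0.291752
C(5,4)·0.721^4·0.279^1 = 0.376977
C(5,5)·0.721^5·0.279^0 = 0.194839
Sum = 0.9765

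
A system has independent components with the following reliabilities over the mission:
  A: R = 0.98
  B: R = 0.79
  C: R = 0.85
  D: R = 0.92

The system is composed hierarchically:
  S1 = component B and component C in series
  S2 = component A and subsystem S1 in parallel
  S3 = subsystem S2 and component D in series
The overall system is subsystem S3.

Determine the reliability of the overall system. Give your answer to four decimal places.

Series (B and C): 0.790000 × 0.850000 = 0.671500
Parallel (A and [0.671500]): 1 − (1 − 0.980000)(1 − 0.671500) = 0.993430
Series ([0.993430] and D): 0.993430 × 0.920000 = 0.9140

0.9140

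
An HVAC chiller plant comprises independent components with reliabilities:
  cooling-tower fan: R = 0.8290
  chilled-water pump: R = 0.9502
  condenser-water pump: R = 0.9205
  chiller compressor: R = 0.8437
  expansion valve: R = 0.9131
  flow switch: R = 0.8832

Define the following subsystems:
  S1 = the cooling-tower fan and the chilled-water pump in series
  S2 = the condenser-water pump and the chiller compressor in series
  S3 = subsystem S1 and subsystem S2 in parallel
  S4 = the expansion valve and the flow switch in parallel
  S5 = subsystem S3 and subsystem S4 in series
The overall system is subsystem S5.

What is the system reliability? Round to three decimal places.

0.943

Series (cooling-tower fan and chilled-water pump): 0.82900 × 0.95020 = 0.78772
Series (condenser-water pump and chiller compressor): 0.92050 × 0.84370 = 0.77663
Parallel ([0.78772] and [0.77663]): 1 − (1 − 0.78772)(1 − 0.77663) = 0.95258
Parallel (expansion valve and flow switch): 1 − (1 − 0.91310)(1 − 0.88320) = 0.98985
Series ([0.95258] and [0.98985]): 0.95258 × 0.98985 = 0.943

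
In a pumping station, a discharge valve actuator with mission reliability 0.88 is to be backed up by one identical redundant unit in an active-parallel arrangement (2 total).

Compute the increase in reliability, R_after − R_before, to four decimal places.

0.1056

R_before = 0.88
R_after = 1 − (1 − 0.88)^2 = 0.9856
ΔR = 0.9856 − 0.88 = 0.1056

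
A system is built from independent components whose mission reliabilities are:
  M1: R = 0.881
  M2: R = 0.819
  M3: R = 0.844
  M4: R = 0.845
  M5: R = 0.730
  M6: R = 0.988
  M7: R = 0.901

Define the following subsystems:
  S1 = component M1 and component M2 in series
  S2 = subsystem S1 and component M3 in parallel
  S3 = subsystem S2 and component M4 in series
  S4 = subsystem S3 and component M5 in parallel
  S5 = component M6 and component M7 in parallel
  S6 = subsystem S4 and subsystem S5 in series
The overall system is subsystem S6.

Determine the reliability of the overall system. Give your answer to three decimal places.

Series (M1 and M2): 0.88100 × 0.81900 = 0.72154
Parallel ([0.72154] and M3): 1 − (1 − 0.72154)(1 − 0.84400) = 0.95656
Series ([0.95656] and M4): 0.95656 × 0.84500 = 0.80829
Parallel ([0.80829] and M5): 1 − (1 − 0.80829)(1 − 0.73000) = 0.94824
Parallel (M6 and M7): 1 − (1 − 0.98800)(1 − 0.90100) = 0.99881
Series ([0.94824] and [0.99881]): 0.94824 × 0.99881 = 0.947

0.947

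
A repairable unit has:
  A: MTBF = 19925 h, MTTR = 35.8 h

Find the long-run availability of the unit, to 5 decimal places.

A(A) = MTBF/(MTBF+MTTR) = 19925/(19925+35.8) = 0.99821

0.99821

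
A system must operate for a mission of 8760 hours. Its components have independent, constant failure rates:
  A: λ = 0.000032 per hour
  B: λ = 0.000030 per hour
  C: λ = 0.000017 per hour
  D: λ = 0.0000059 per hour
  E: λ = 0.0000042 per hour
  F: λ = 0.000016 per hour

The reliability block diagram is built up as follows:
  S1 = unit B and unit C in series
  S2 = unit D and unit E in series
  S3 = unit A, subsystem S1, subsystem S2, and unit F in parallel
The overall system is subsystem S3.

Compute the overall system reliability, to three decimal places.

0.999

R(A) = exp(−0.000032 × 8760) = 0.75554
R(B) = exp(−0.000030 × 8760) = 0.76890
R(C) = exp(−0.000017 × 8760) = 0.86164
R(D) = exp(−0.0000059 × 8760) = 0.94963
R(E) = exp(−0.0000042 × 8760) = 0.96388
R(F) = exp(−0.000016 × 8760) = 0.86922
Series (B and C): 0.76890 × 0.86164 = 0.66251
Series (D and E): 0.94963 × 0.96388 = 0.91533
Parallel (A, [0.66251], [0.91533], and F): 1 − (1 − 0.75554)(1 − 0.66251)(1 − 0.91533)(1 − 0.86922) = 0.999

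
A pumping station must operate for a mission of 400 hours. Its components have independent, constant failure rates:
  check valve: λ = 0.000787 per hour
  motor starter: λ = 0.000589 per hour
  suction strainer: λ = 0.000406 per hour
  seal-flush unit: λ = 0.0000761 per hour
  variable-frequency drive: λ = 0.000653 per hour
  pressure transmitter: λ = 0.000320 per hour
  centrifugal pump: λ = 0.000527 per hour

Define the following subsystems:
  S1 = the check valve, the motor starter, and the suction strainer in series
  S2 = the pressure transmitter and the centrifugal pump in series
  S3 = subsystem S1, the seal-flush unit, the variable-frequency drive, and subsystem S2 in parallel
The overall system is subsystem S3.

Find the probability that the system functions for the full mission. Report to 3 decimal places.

R(check valve) = exp(−0.000787 × 400) = 0.72993
R(motor starter) = exp(−0.000589 × 400) = 0.79010
R(suction strainer) = exp(−0.000406 × 400) = 0.85010
R(seal-flush unit) = exp(−0.0000761 × 400) = 0.97002
R(variable-frequency drive) = exp(−0.000653 × 400) = 0.77013
R(pressure transmitter) = exp(−0.000320 × 400) = 0.87985
R(centrifugal pump) = exp(−0.000527 × 400) = 0.80994
Series (check valve, motor starter, and suction strainer): 0.72993 × 0.79010 × 0.85010 = 0.49027
Series (pressure transmitter and centrifugal pump): 0.87985 × 0.80994 = 0.71263
Parallel ([0.49027], seal-flush unit, variable-frequency drive, and [0.71263]): 1 − (1 − 0.49027)(1 − 0.97002)(1 − 0.77013)(1 − 0.71263) = 0.999

0.999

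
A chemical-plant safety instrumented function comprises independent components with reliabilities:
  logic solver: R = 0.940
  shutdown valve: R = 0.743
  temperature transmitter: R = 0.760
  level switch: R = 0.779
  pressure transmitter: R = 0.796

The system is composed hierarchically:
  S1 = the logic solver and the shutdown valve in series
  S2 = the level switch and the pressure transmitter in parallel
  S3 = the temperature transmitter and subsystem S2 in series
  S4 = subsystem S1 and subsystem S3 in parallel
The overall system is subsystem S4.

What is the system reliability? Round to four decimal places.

0.9173

Series (logic solver and shutdown valve): 0.940000 × 0.743000 = 0.698420
Parallel (level switch and pressure transmitter): 1 − (1 − 0.779000)(1 − 0.796000) = 0.954916
Series (temperature transmitter and [0.954916]): 0.760000 × 0.954916 = 0.725736
Parallel ([0.698420] and [0.725736]): 1 − (1 − 0.698420)(1 − 0.725736) = 0.9173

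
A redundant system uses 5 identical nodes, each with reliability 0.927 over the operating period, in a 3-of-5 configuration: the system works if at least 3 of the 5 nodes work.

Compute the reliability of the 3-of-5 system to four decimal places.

R = Σ_{i=3}^{5} C(5,i) p^i (1−p)^{5−i} with p = 0.927
C(5,3)·0.927^3·0.073^2 = 0.042451
C(5,4)·0.927^4·0.073^1 = 0.269533
C(5,5)·0.927^5·0.073^0 = 0.684540
Sum = 0.9965

0.9965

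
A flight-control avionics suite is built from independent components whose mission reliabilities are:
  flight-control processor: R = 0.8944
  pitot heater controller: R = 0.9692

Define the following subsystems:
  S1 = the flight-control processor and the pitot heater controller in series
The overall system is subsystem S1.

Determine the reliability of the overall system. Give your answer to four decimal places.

0.8669

Series (flight-control processor and pitot heater controller): 0.894400 × 0.969200 = 0.8669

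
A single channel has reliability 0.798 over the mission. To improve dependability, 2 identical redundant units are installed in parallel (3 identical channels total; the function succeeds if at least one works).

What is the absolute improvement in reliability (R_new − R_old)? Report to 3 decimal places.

R_before = 0.798
R_after = 1 − (1 − 0.798)^3 = 0.992
ΔR = 0.992 − 0.798 = 0.194

0.194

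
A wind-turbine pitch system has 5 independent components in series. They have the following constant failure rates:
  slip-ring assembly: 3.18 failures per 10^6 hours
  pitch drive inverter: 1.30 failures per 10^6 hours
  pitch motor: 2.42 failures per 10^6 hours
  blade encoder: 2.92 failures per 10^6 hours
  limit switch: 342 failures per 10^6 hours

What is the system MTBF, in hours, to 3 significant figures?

2840

Series of exponential components: λ_sys = Σ λ_i
λ_sys = 0.00000318 + 0.00000130 + 0.00000242 + 0.00000292 + 0.000342 = 3.5182e-04 /h
MTBF = 1 / λ_sys = 2840 h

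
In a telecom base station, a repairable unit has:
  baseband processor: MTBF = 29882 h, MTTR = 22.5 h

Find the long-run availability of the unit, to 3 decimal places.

0.999

A(baseband processor) = MTBF/(MTBF+MTTR) = 29882/(29882+22.5) = 0.999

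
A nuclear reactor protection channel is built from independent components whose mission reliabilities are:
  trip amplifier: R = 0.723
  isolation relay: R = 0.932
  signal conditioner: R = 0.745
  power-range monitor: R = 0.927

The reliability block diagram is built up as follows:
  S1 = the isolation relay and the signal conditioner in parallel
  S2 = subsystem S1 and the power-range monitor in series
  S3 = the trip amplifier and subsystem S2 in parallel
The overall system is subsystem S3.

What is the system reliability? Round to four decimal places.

Parallel (isolation relay and signal conditioner): 1 − (1 − 0.932000)(1 − 0.745000) = 0.982660
Series ([0.982660] and power-range monitor): 0.982660 × 0.927000 = 0.910926
Parallel (trip amplifier and [0.910926]): 1 − (1 − 0.723000)(1 − 0.910926) = 0.9753

0.9753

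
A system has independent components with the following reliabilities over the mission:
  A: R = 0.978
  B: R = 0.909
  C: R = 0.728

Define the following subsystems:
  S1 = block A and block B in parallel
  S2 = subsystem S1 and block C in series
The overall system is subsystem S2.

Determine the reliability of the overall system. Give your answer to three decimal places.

Parallel (A and B): 1 − (1 − 0.97800)(1 − 0.90900) = 0.99800
Series ([0.99800] and C): 0.99800 × 0.72800 = 0.727

0.727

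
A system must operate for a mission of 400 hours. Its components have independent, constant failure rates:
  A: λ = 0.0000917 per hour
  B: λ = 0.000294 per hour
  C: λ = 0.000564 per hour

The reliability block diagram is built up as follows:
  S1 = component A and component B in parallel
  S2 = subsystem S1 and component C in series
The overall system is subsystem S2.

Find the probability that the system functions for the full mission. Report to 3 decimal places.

0.795

R(A) = exp(−0.0000917 × 400) = 0.96398
R(B) = exp(−0.000294 × 400) = 0.88905
R(C) = exp(−0.000564 × 400) = 0.79804
Parallel (A and B): 1 − (1 − 0.96398)(1 − 0.88905) = 0.99600
Series ([0.99600] and C): 0.99600 × 0.79804 = 0.795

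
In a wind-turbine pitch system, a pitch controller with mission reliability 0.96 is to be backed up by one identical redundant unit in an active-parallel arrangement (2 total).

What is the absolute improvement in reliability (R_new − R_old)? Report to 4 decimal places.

R_before = 0.96
R_after = 1 − (1 − 0.96)^2 = 0.9984
ΔR = 0.9984 − 0.96 = 0.0384

0.0384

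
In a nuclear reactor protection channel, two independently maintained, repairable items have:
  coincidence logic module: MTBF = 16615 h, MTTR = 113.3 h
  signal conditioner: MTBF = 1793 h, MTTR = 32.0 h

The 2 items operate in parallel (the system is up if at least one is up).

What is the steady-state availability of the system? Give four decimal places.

0.9999

A(coincidence logic module) = MTBF/(MTBF+MTTR) = 16615/(16615+113.3) = 0.993227
A(signal conditioner) = MTBF/(MTBF+MTTR) = 1793/(1793+32.0) = 0.982466
Parallel availability: 1 − (1 − 0.993227)(1 − 0.982466) = 0.9999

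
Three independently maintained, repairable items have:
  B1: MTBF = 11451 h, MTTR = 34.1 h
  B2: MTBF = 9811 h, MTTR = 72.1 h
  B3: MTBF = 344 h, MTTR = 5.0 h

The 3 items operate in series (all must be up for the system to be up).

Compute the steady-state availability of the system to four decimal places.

A(B1) = MTBF/(MTBF+MTTR) = 11451/(11451+34.1) = 0.997031
A(B2) = MTBF/(MTBF+MTTR) = 9811/(9811+72.1) = 0.992705
A(B3) = MTBF/(MTBF+MTTR) = 344/(344+5.0) = 0.985673
Series availability: 0.997031 × 0.992705 × 0.985673 = 0.9756

0.9756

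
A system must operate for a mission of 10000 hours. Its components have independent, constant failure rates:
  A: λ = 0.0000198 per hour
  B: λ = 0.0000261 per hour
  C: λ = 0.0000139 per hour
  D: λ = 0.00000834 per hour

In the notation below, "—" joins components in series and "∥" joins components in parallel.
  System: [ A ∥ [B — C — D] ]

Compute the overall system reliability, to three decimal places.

R(A) = exp(−0.0000198 × 10000) = 0.82037
R(B) = exp(−0.0000261 × 10000) = 0.77028
R(C) = exp(−0.0000139 × 10000) = 0.87023
R(D) = exp(−0.00000834 × 10000) = 0.91998
Series (B, C, and D): 0.77028 × 0.87023 × 0.91998 = 0.61668
Parallel (A and [0.61668]): 1 − (1 − 0.82037)(1 − 0.61668) = 0.931

0.931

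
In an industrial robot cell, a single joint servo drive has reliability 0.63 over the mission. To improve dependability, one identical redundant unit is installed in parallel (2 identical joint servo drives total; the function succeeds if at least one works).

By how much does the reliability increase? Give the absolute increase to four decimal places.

0.2331

R_before = 0.63
R_after = 1 − (1 − 0.63)^2 = 0.8631
ΔR = 0.8631 − 0.63 = 0.2331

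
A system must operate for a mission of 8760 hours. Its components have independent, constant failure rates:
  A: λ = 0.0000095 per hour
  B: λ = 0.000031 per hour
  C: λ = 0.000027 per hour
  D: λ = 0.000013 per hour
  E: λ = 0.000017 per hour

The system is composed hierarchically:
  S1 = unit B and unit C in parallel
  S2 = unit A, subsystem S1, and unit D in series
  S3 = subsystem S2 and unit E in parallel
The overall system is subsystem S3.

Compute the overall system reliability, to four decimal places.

R(A) = exp(−0.0000095 × 8760) = 0.920149
R(B) = exp(−0.000031 × 8760) = 0.762190
R(C) = exp(−0.000027 × 8760) = 0.789370
R(D) = exp(−0.000013 × 8760) = 0.892365
R(E) = exp(−0.000017 × 8760) = 0.861638
Parallel (B and C): 1 − (1 − 0.762190)(1 − 0.789370) = 0.949910
Series (A, [0.949910], and D): 0.920149 × 0.949910 × 0.892365 = 0.779979
Parallel ([0.779979] and E): 1 − (1 − 0.779979)(1 − 0.861638) = 0.9696

0.9696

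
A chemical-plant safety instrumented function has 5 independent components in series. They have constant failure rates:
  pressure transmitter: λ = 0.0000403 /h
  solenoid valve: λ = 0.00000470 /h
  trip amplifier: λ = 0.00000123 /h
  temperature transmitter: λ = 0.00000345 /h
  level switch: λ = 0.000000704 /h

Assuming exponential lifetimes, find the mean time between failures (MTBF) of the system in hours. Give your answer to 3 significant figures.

Series of exponential components: λ_sys = Σ λ_i
λ_sys = 0.0000403 + 0.00000470 + 0.00000123 + 0.00000345 + 0.000000704 = 5.0384e-05 /h
MTBF = 1 / λ_sys = 19800 h

19800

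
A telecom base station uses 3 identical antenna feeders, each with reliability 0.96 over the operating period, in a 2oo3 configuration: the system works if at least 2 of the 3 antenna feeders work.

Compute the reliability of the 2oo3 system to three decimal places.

R = Σ_{i=2}^{3} C(3,i) p^i (1−p)^{3−i} with p = 0.96
C(3,2)·0.96^2·0.04^1 = 0.11059
C(3,3)·0.96^3·0.04^0 = 0.88474
Sum = 0.995

0.995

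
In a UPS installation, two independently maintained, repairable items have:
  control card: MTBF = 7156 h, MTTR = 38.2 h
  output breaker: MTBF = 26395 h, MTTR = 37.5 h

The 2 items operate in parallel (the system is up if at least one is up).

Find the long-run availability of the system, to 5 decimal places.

A(control card) = MTBF/(MTBF+MTTR) = 7156/(7156+38.2) = 0.994690
A(output breaker) = MTBF/(MTBF+MTTR) = 26395/(26395+37.5) = 0.998581
Parallel availability: 1 − (1 − 0.994690)(1 − 0.998581) = 0.99999

0.99999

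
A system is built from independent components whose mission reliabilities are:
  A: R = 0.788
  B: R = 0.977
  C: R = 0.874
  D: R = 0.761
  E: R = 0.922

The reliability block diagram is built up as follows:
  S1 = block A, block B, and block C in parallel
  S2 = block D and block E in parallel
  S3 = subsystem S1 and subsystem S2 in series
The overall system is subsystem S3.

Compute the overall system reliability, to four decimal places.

Parallel (A, B, and C): 1 − (1 − 0.788000)(1 − 0.977000)(1 − 0.874000) = 0.999386
Parallel (D and E): 1 − (1 − 0.761000)(1 − 0.922000) = 0.981358
Series ([0.999386] and [0.981358]): 0.999386 × 0.981358 = 0.9808

0.9808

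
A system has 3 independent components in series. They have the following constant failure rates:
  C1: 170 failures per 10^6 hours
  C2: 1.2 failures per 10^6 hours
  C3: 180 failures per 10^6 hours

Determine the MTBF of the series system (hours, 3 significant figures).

Series of exponential components: λ_sys = Σ λ_i
λ_sys = 0.00017 + 0.0000012 + 0.00018 = 3.5120e-04 /h
MTBF = 1 / λ_sys = 2850 h

2850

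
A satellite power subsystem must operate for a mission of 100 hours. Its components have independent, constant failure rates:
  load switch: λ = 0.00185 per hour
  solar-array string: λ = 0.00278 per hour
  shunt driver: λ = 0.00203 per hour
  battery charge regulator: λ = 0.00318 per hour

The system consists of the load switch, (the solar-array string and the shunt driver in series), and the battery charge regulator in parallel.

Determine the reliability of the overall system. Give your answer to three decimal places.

0.982

R(load switch) = exp(−0.00185 × 100) = 0.83110
R(solar-array string) = exp(−0.00278 × 100) = 0.75730
R(shunt driver) = exp(−0.00203 × 100) = 0.81628
R(battery charge regulator) = exp(−0.00318 × 100) = 0.72760
Series (solar-array string and shunt driver): 0.75730 × 0.81628 = 0.61817
Parallel (load switch, [0.61817], and battery charge regulator): 1 − (1 − 0.83110)(1 − 0.61817)(1 − 0.72760) = 0.982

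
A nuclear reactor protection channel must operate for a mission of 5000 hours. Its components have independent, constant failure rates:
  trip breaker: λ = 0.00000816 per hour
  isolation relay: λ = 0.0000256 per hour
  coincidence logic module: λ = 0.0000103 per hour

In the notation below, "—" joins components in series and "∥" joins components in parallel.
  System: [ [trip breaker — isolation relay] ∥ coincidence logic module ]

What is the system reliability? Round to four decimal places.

0.9922

R(trip breaker) = exp(−0.00000816 × 5000) = 0.960021
R(isolation relay) = exp(−0.0000256 × 5000) = 0.879853
R(coincidence logic module) = exp(−0.0000103 × 5000) = 0.949804
Series (trip breaker and isolation relay): 0.960021 × 0.879853 = 0.844677
Parallel ([0.844677] and coincidence logic module): 1 − (1 − 0.844677)(1 − 0.949804) = 0.9922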